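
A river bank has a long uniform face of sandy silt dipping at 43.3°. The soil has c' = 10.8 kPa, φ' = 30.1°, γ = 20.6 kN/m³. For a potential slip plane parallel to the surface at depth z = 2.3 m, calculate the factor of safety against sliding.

FS = 1.07

For an infinite slope with a slip plane parallel to the surface (no pore pressure): FS = [c' + γz cos²β tanφ'] / [γz sinβ cosβ].
γz = 20.6·2.3 = 47.38 kN/m²
Numerator = 10.8 + 47.38·cos²43.3°·tan30.1° = 10.8 + 47.38·0.5297·0.5797 = 25.347 kPa
Denominator = 47.38·sin43.3°·cos43.3° = 47.38·0.6858·0.7278 = 23.648 kPa
FS = 25.347 / 23.648 = 1.072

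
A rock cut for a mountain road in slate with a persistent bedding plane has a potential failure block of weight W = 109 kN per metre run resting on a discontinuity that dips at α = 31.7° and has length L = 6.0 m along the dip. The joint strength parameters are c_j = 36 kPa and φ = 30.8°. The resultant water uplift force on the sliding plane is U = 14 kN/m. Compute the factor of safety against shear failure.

FS = 4.59

Resolving the block weight along and normal to the plane and applying the Mohr–Coulomb strength on the joint:
N' = W cosα − U = 109·cos31.7° − 14 = 78.7 kN/m
Driving force T = W sinα = 109·sin31.7° = 57.3 kN/m
Resisting force R = c_j·L + N'·tanφ = 36·6.0 + 78.7·tan30.8° = 216.0 + 46.9 = 262.9 kN/m
FS = R / T = 262.9 / 57.3 = 4.591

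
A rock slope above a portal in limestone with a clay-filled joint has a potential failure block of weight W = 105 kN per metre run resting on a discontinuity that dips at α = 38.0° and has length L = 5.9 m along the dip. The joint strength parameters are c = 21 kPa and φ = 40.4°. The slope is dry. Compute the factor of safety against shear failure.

Resolving the block weight along and normal to the plane and applying the Mohr–Coulomb strength on the joint:
N' = W cosα = 105·cos38.0° = 82.7 kN/m
Driving force T = W sinα = 105·sin38.0° = 64.6 kN/m
Resisting force R = c·L + N'·tanφ = 21·5.9 + 82.7·tan40.4° = 123.9 + 70.4 = 194.3 kN/m
FS = R / T = 194.3 / 64.6 = 3.006

FS = 3.01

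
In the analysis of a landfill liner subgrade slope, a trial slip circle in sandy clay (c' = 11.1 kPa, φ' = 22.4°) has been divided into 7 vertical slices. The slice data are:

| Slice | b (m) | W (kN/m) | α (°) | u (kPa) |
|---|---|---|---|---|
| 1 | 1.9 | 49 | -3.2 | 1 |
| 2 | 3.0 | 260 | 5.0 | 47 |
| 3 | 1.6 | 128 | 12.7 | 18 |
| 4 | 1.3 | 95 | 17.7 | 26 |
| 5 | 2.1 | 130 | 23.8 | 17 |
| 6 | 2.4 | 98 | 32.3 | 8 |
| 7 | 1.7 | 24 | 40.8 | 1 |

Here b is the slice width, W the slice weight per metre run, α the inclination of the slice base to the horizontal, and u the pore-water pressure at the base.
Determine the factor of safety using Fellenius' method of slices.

Ordinary method of slices: FS = Σ[c'·Δl_i + (W_i cosα_i − u_i·Δl_i)·tanφ'] / Σ W_i sinα_i, with Δl_i = b_i / cosα_i.
Slice 1: Δl = 1.9/cos(-3.2°) = 1.903 m; N'_1 = 49·cos(-3.2°) − 1·1.903 = 47.0; c'Δl = 21.12; W sinα = -2.7
Slice 2: Δl = 3.0/cos5.0° = 3.011 m; N'_2 = 260·cos5.0° − 47·3.011 = 117.5; c'Δl = 33.43; W sinα = 22.7
Slice 3: Δl = 1.6/cos12.7° = 1.640 m; N'_3 = 128·cos12.7° − 18·1.640 = 95.3; c'Δl = 18.21; W sinα = 28.1
Slice 4: Δl = 1.3/cos17.7° = 1.365 m; N'_4 = 95·cos17.7° − 26·1.365 = 55.0; c'Δl = 15.15; W sinα = 28.9
Slice 5: Δl = 2.1/cos23.8° = 2.295 m; N'_5 = 130·cos23.8° − 17·2.295 = 79.9; c'Δl = 25.48; W sinα = 52.5
Slice 6: Δl = 2.4/cos32.3° = 2.839 m; N'_6 = 98·cos32.3° − 8·2.839 = 60.1; c'Δl = 31.52; W sinα = 52.4
Slice 7: Δl = 1.7/cos40.8° = 2.246 m; N'_7 = 24·cos40.8° − 1·2.246 = 15.9; c'Δl = 24.93; W sinα = 15.7
Σc'Δl = 169.8 kN/m; ΣN' = 470.8 kN/m; ΣW sinα = 197.5 kN/m
Resisting = 169.8 + 470.8·tan22.4° = 169.8 + 194.1 = 363.9 kN/m
FS = 363.9 / 197.5 = 1.843

FS = 1.84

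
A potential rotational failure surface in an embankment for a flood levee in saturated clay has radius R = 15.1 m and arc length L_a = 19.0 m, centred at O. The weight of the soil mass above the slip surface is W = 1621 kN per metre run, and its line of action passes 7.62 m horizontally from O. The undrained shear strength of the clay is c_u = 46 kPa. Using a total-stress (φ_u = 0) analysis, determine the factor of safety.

Taking moments about the centre O, the resisting moment is provided by the undrained shear strength acting along the arc:
M_R = c_u·L_a·R = 46·19.00·15.1 = 13197.4 kN·m/m
M_D = W·d = 1621·7.62 = 12352.0 kN·m/m
FS = M_R / M_D = 13197.4 / 12352.0 = 1.068

FS = 1.07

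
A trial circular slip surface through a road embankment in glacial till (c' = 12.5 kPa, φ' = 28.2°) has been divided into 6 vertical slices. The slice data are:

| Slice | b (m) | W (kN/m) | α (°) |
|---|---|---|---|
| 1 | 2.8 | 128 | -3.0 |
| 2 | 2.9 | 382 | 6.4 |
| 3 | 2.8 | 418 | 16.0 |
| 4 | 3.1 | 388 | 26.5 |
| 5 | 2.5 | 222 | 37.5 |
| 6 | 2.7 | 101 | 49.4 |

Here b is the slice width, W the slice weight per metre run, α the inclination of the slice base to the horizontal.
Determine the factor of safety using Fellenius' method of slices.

Ordinary method of slices: FS = Σ[c'·Δl_i + (W_i cosα_i)·tanφ'] / Σ W_i sinα_i, with Δl_i = b_i / cosα_i.
Slice 1: Δl = 2.8/cos(-3.0°) = 2.804 m; N'_1 = 128·cos(-3.0°) = 127.8; c'Δl = 35.05; W sinα = -6.7
Slice 2: Δl = 2.9/cos6.4° = 2.918 m; N'_2 = 382·cos6.4° = 379.6; c'Δl = 36.48; W sinα = 42.6
Slice 3: Δl = 2.8/cos16.0° = 2.913 m; N'_3 = 418·cos16.0° = 401.8; c'Δl = 36.41; W sinα = 115.2
Slice 4: Δl = 3.1/cos26.5° = 3.464 m; N'_4 = 388·cos26.5° = 347.2; c'Δl = 43.30; W sinα = 173.1
Slice 5: Δl = 2.5/cos37.5° = 3.151 m; N'_5 = 222·cos37.5° = 176.1; c'Δl = 39.39; W sinα = 135.1
Slice 6: Δl = 2.7/cos49.4° = 4.149 m; N'_6 = 101·cos49.4° = 65.7; c'Δl = 51.86; W sinα = 76.7
Σc'Δl = 242.5 kN/m; ΣN' = 1498.3 kN/m; ΣW sinα = 536.1 kN/m
Resisting = 242.5 + 1498.3·tan28.2° = 242.5 + 803.4 = 1045.9 kN/m
FS = 1045.9 / 536.1 = 1.951

FS = 1.95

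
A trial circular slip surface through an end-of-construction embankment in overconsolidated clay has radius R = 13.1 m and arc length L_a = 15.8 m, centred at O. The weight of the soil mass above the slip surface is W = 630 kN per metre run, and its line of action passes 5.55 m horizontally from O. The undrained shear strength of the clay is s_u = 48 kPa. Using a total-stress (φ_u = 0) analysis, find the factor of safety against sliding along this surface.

Taking moments about the centre O, the resisting moment is provided by the undrained shear strength acting along the arc:
M_R = s_u·L_a·R = 48·15.80·13.1 = 9935.0 kN·m/m
M_D = W·d = 630·5.55 = 3496.5 kN·m/m
FS = M_R / M_D = 9935.0 / 3496.5 = 2.841

FS = 2.84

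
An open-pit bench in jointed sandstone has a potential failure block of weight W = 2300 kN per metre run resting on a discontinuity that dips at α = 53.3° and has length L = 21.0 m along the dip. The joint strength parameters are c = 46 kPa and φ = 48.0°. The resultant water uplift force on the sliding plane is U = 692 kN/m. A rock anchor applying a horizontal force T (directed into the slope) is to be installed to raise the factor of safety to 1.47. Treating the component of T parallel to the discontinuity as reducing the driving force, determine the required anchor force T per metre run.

T = 558 kN/m

Resolving forces along and normal to the sliding plane, with the horizontal anchor force T adding T·sinα to the effective normal force and T·cosα acting up the plane against the driving force:
FS = [cL + (W cosα − U + T sinα) tanφ] / [W sinα − T cosα]
Without the anchor: N' = 682.5 kN/m, driving T_d = 1844.1 kN/m, resisting R = 46·21.0 + 682.5·tan48.0° = 1724.0 kN/m, FS = 0.93.
Setting FS = 1.47 and solving for T:
1.47·(1844.1 − T cos53.3°) = 1724.0 + T sin53.3°·tan48.0°
T·(sin53.3°·tan48.0° + 1.47·cos53.3°) = 1.47·1844.1 − 1724.0
T·(0.8018·1.1106 + 1.47·0.5976) = 2710.8 − 1724.0 = 986.8
T·1.7690 = 986.8
T = 557.8 kN/m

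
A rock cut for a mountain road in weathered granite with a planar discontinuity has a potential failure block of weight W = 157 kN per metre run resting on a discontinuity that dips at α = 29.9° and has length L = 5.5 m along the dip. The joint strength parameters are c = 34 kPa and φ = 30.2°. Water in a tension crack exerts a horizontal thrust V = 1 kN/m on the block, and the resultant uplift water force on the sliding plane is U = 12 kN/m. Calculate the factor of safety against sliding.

FS = 3.27

Resolving the block weight along and normal to the plane and applying the Mohr–Coulomb strength on the joint:
N' = W cosα − U − V sinα = 157·cos29.9° − 12 − 1·sin29.9° = 123.6 kN/m
Driving force T = W sinα + V cosα = 157·sin29.9° + 1·cos29.9° = 79.1 kN/m
Resisting force R = c·L + N'·tanφ = 34·5.5 + 123.6·tan30.2° = 187.0 + 71.9 = 258.9 kN/m
FS = R / T = 258.9 / 79.1 = 3.272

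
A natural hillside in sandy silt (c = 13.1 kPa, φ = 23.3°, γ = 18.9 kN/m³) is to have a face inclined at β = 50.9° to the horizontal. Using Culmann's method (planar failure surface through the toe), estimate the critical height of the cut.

Culmann's analysis gives the critical failure plane at α_cr = (β + φ)/2 = (50.9 + 23.3)/2 = 37.1°, and the critical height
H_c = (4c/γ) · sinβ cosφ / [1 − cos(β − φ)]
    = (4·13.1/18.9) · sin50.9°·cos23.3° / [1 − cos(27.6°)]
    = 2.772 · 0.7760·0.9184 / [1 − 0.8862]
    = 2.772 · 0.7128 / 0.1138
    = 17.37 m

H_c = 17.37 m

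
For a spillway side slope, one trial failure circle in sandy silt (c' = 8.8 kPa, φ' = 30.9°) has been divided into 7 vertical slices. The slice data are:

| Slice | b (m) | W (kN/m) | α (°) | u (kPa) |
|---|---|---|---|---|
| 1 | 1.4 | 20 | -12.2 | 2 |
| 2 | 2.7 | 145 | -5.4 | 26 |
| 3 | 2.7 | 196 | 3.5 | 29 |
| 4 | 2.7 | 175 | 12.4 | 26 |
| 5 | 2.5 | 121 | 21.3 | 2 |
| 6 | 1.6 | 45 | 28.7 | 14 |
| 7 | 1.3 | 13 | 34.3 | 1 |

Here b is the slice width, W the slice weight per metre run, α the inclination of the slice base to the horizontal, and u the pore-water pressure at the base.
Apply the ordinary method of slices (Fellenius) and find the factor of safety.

Ordinary method of slices: FS = Σ[c'·Δl_i + (W_i cosα_i − u_i·Δl_i)·tanφ'] / Σ W_i sinα_i, with Δl_i = b_i / cosα_i.
Slice 1: Δl = 1.4/cos(-12.2°) = 1.432 m; N'_1 = 20·cos(-12.2°) − 2·1.432 = 16.7; c'Δl = 12.60; W sinα = -4.2
Slice 2: Δl = 2.7/cos(-5.4°) = 2.712 m; N'_2 = 145·cos(-5.4°) − 26·2.712 = 73.8; c'Δl = 23.87; W sinα = -13.6
Slice 3: Δl = 2.7/cos3.5° = 2.705 m; N'_3 = 196·cos3.5° − 29·2.705 = 117.2; c'Δl = 23.80; W sinα = 12.0
Slice 4: Δl = 2.7/cos12.4° = 2.764 m; N'_4 = 175·cos12.4° − 26·2.764 = 99.0; c'Δl = 24.33; W sinα = 37.6
Slice 5: Δl = 2.5/cos21.3° = 2.683 m; N'_5 = 121·cos21.3° − 2·2.683 = 107.4; c'Δl = 23.61; W sinα = 44.0
Slice 6: Δl = 1.6/cos28.7° = 1.824 m; N'_6 = 45·cos28.7° − 14·1.824 = 13.9; c'Δl = 16.05; W sinα = 21.6
Slice 7: Δl = 1.3/cos34.3° = 1.574 m; N'_7 = 13·cos34.3° − 1·1.574 = 9.2; c'Δl = 13.85; W sinα = 7.3
Σc'Δl = 138.1 kN/m; ΣN' = 437.2 kN/m; ΣW sinα = 104.6 kN/m
Resisting = 138.1 + 437.2·tan30.9° = 138.1 + 261.7 = 399.8 kN/m
FS = 399.8 / 104.6 = 3.823

FS = 3.82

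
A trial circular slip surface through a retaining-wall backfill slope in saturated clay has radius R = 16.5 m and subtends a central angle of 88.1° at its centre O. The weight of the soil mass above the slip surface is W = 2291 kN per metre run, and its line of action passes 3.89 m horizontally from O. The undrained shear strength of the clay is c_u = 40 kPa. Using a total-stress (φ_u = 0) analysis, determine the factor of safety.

FS = 1.88

Taking moments about the centre O, the resisting moment is provided by the undrained shear strength acting along the arc:
Arc length L_a = R·θ = 16.5·(88.1°·π/180) = 16.5·1.5376 = 25.37 m
M_R = c_u·L_a·R = 40·25.37·16.5 = 16744.8 kN·m/m
M_D = W·d = 2291·3.89 = 8912.0 kN·m/m
FS = M_R / M_D = 16744.8 / 8912.0 = 1.879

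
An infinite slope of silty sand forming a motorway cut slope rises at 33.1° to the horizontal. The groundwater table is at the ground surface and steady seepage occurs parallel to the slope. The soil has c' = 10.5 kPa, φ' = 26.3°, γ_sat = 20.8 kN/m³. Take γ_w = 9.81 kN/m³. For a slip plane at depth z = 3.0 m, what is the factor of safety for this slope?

With seepage parallel to the slope and the water table at the surface, the effective normal stress on the slip plane uses the buoyant unit weight γ' = γ_sat − γ_w while the driving shear stress uses γ_sat:
FS = [c' + γ' z cos²β tanφ'] / [γ_sat z sinβ cosβ]
γ' = 20.8 − 9.81 = 10.99 kN/m³
Numerator = 10.5 + 10.99·3.0·cos²33.1°·tan26.3° = 10.5 + 10.99·3.0·0.7018·0.4942 = 21.935 kPa
Denominator = 20.8·3.0·sin33.1°·cos33.1° = 20.8·3.0·0.5461·0.8377 = 28.547 kPa
FS = 21.935 / 28.547 = 0.768

FS = 0.77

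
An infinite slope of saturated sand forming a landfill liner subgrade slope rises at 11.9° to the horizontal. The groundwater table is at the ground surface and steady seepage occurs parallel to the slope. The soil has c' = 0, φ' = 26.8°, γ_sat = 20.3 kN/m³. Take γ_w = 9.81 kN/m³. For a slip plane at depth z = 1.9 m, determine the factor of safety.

With seepage parallel to the slope and the water table at the surface, the effective normal stress on the slip plane uses the buoyant unit weight γ' = γ_sat − γ_w while the driving shear stress uses γ_sat:
FS = [c' + γ' z cos²β tanφ'] / [γ_sat z sinβ cosβ]
(For c' = 0 this reduces to FS = (γ'/γ_sat)·tanφ'/tanβ.)
γ' = 20.3 − 9.81 = 10.49 kN/m³
Numerator = 0.0 + 10.49·1.9·cos²11.9°·tan26.8° = 0.0 + 10.49·1.9·0.9575·0.5051 = 9.640 kPa
Denominator = 20.3·1.9·sin11.9°·cos11.9° = 20.3·1.9·0.2062·0.9785 = 7.782 kPa
FS = 9.640 / 7.782 = 1.239

FS = 1.24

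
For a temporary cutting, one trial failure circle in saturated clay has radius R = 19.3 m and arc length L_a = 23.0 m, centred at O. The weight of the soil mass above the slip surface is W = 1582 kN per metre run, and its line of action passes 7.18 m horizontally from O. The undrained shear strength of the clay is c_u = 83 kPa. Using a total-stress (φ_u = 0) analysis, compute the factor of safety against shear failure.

FS = 3.24

Taking moments about the centre O, the resisting moment is provided by the undrained shear strength acting along the arc:
M_R = c_u·L_a·R = 83·23.00·19.3 = 36843.7 kN·m/m
M_D = W·d = 1582·7.18 = 11358.8 kN·m/m
FS = M_R / M_D = 36843.7 / 11358.8 = 3.244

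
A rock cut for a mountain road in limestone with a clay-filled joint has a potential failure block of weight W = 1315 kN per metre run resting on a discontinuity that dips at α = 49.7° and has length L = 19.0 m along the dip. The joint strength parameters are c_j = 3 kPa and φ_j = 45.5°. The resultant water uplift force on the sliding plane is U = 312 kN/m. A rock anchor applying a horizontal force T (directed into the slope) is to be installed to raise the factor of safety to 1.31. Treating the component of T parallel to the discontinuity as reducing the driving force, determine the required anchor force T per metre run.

T = 437 kN/m

Resolving forces along and normal to the sliding plane, with the horizontal anchor force T adding T·sinα to the effective normal force and T·cosα acting up the plane against the driving force:
FS = [c_jL + (W cosα − U + T sinα) tanφ_j] / [W sinα − T cosα]
Without the anchor: N' = 538.5 kN/m, driving T_d = 1002.9 kN/m, resisting R = 3·19.0 + 538.5·tan45.5° = 605.0 kN/m, FS = 0.60.
Setting FS = 1.31 and solving for T:
1.31·(1002.9 − T cos49.7°) = 605.0 + T sin49.7°·tan45.5°
T·(sin49.7°·tan45.5° + 1.31·cos49.7°) = 1.31·1002.9 − 605.0
T·(0.7627·1.0176 + 1.31·0.6468) = 1313.8 − 605.0 = 708.8
T·1.6234 = 708.8
T = 436.6 kN/m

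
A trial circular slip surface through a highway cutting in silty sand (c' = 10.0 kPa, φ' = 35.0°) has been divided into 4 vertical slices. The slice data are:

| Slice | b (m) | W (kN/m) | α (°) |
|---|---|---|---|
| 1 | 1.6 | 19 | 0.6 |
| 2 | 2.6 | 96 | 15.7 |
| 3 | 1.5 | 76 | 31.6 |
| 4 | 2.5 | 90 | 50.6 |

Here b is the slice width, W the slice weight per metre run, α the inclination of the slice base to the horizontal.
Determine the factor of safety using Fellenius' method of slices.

FS = 1.94

Ordinary method of slices: FS = Σ[c'·Δl_i + (W_i cosα_i)·tanφ'] / Σ W_i sinα_i, with Δl_i = b_i / cosα_i.
Slice 1: Δl = 1.6/cos0.6° = 1.600 m; N'_1 = 19·cos0.6° = 19.0; c'Δl = 16.00; W sinα = 0.2
Slice 2: Δl = 2.6/cos15.7° = 2.701 m; N'_2 = 96·cos15.7° = 92.4; c'Δl = 27.01; W sinα = 26.0
Slice 3: Δl = 1.5/cos31.6° = 1.761 m; N'_3 = 76·cos31.6° = 64.7; c'Δl = 17.61; W sinα = 39.8
Slice 4: Δl = 2.5/cos50.6° = 3.939 m; N'_4 = 90·cos50.6° = 57.1; c'Δl = 39.39; W sinα = 69.5
Σc'Δl = 100.0 kN/m; ΣN' = 233.3 kN/m; ΣW sinα = 135.5 kN/m
Resisting = 100.0 + 233.3·tan35.0° = 100.0 + 163.3 = 263.3 kN/m
FS = 263.3 / 135.5 = 1.943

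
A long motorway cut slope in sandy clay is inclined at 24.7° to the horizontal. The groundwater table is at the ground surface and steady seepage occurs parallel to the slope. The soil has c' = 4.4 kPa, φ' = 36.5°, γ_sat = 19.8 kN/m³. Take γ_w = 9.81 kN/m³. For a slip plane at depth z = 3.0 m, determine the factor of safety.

With seepage parallel to the slope and the water table at the surface, the effective normal stress on the slip plane uses the buoyant unit weight γ' = γ_sat − γ_w while the driving shear stress uses γ_sat:
FS = [c' + γ' z cos²β tanφ'] / [γ_sat z sinβ cosβ]
γ' = 19.8 − 9.81 = 9.99 kN/m³
Numerator = 4.4 + 9.99·3.0·cos²24.7°·tan36.5° = 4.4 + 9.99·3.0·0.8254·0.7400 = 22.704 kPa
Denominator = 19.8·3.0·sin24.7°·cos24.7° = 19.8·3.0·0.4179·0.9085 = 22.550 kPa
FS = 22.704 / 22.550 = 1.007

FS = 1.01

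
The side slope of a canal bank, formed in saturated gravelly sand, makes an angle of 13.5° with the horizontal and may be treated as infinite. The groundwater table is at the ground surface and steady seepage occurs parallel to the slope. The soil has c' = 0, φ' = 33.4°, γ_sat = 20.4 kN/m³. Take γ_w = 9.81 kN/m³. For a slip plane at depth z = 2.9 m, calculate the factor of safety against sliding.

FS = 1.43

With seepage parallel to the slope and the water table at the surface, the effective normal stress on the slip plane uses the buoyant unit weight γ' = γ_sat − γ_w while the driving shear stress uses γ_sat:
FS = [c' + γ' z cos²β tanφ'] / [γ_sat z sinβ cosβ]
(For c' = 0 this reduces to FS = (γ'/γ_sat)·tanφ'/tanβ.)
γ' = 20.4 − 9.81 = 10.59 kN/m³
Numerator = 0.0 + 10.59·2.9·cos²13.5°·tan33.4° = 0.0 + 10.59·2.9·0.9455·0.6594 = 19.147 kPa
Denominator = 20.4·2.9·sin13.5°·cos13.5° = 20.4·2.9·0.2334·0.9724 = 13.429 kPa
FS = 19.147 / 13.429 = 1.426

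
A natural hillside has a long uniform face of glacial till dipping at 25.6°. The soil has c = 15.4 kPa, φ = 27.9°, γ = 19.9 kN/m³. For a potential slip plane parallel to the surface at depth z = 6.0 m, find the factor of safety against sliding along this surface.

For an infinite slope with a slip plane parallel to the surface (no pore pressure): FS = [c + γz cos²β tanφ] / [γz sinβ cosβ].
γz = 19.9·6.0 = 119.40 kN/m²
Numerator = 15.4 + 119.40·cos²25.6°·tan27.9° = 15.4 + 119.40·0.8133·0.5295 = 66.816 kPa
Denominator = 119.40·sin25.6°·cos25.6° = 119.40·0.4321·0.9018 = 46.526 kPa
FS = 66.816 / 46.526 = 1.436

FS = 1.44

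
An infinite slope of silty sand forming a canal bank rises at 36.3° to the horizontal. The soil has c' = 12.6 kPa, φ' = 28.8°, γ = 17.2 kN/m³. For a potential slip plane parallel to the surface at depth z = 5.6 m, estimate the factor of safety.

For an infinite slope with a slip plane parallel to the surface (no pore pressure): FS = [c' + γz cos²β tanφ'] / [γz sinβ cosβ].
γz = 17.2·5.6 = 96.32 kN/m²
Numerator = 12.6 + 96.32·cos²36.3°·tan28.8° = 12.6 + 96.32·0.6495·0.5498 = 46.994 kPa
Denominator = 96.32·sin36.3°·cos36.3° = 96.32·0.5920·0.8059 = 45.956 kPa
FS = 46.994 / 45.956 = 1.023

FS = 1.02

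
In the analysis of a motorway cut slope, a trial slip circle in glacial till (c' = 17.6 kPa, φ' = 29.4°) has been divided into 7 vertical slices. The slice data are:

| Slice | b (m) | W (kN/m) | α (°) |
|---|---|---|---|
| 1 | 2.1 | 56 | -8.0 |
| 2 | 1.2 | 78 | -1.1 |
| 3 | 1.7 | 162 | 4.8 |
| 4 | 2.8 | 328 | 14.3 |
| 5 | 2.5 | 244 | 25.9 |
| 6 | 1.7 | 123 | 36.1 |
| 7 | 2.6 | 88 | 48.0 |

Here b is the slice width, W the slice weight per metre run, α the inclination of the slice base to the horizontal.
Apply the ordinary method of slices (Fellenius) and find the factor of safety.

Ordinary method of slices: FS = Σ[c'·Δl_i + (W_i cosα_i)·tanφ'] / Σ W_i sinα_i, with Δl_i = b_i / cosα_i.
Slice 1: Δl = 2.1/cos(-8.0°) = 2.121 m; N'_1 = 56·cos(-8.0°) = 55.5; c'Δl = 37.32; W sinα = -7.8
Slice 2: Δl = 1.2/cos(-1.1°) = 1.200 m; N'_2 = 78·cos(-1.1°) = 78.0; c'Δl = 21.12; W sinα = -1.5
Slice 3: Δl = 1.7/cos4.8° = 1.706 m; N'_3 = 162·cos4.8° = 161.4; c'Δl = 30.03; W sinα = 13.6
Slice 4: Δl = 2.8/cos14.3° = 2.890 m; N'_4 = 328·cos14.3° = 317.8; c'Δl = 50.86; W sinα = 81.0
Slice 5: Δl = 2.5/cos25.9° = 2.779 m; N'_5 = 244·cos25.9° = 219.5; c'Δl = 48.91; W sinα = 106.6
Slice 6: Δl = 1.7/cos36.1° = 2.104 m; N'_6 = 123·cos36.1° = 99.4; c'Δl = 37.03; W sinα = 72.5
Slice 7: Δl = 2.6/cos48.0° = 3.886 m; N'_7 = 88·cos48.0° = 58.9; c'Δl = 68.39; W sinα = 65.4
Σc'Δl = 293.7 kN/m; ΣN' = 990.5 kN/m; ΣW sinα = 329.7 kN/m
Resisting = 293.7 + 990.5·tan29.4° = 293.7 + 558.1 = 851.8 kN/m
FS = 851.8 / 329.7 = 2.583

FS = 2.58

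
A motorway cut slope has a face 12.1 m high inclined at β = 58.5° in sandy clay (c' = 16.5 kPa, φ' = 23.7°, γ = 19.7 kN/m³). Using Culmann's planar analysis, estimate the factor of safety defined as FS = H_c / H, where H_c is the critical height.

FS = 1.21

H_c = (4c'/γ) · sinβ cosφ' / [1 − cos(β − φ')]
    = (4·16.5/19.7) · sin58.5°·cos23.7° / [1 − cos34.8°]
    = 3.350 · 0.7807 / 0.1789 = 14.62 m
FS = H_c / H = 14.62 / 12.1 = 1.209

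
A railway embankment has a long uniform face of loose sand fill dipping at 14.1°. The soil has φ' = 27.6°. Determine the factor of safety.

FS = 2.08

For a dry cohesionless infinite slope the factor of safety is FS = tanφ' / tanβ.
FS = tan27.6° / tan14.1° = 0.5228 / 0.2512 = 2.081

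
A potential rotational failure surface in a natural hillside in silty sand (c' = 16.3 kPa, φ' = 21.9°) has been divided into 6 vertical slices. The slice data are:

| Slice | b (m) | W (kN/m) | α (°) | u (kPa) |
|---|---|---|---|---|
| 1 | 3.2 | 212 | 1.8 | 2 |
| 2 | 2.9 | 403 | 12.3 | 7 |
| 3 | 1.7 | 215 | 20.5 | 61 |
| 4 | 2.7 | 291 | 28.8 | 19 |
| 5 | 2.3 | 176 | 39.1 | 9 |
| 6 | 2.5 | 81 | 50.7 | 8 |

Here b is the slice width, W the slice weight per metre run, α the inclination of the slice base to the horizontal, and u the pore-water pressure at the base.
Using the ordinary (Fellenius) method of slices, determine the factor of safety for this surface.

FS = 1.44

Ordinary method of slices: FS = Σ[c'·Δl_i + (W_i cosα_i − u_i·Δl_i)·tanφ'] / Σ W_i sinα_i, with Δl_i = b_i / cosα_i.
Slice 1: Δl = 3.2/cos1.8° = 3.202 m; N'_1 = 212·cos1.8° − 2·3.202 = 205.5; c'Δl = 52.19; W sinα = 6.7
Slice 2: Δl = 2.9/cos12.3° = 2.968 m; N'_2 = 403·cos12.3° − 7·2.968 = 373.0; c'Δl = 48.38; W sinα = 85.9
Slice 3: Δl = 1.7/cos20.5° = 1.815 m; N'_3 = 215·cos20.5° − 61·1.815 = 90.7; c'Δl = 29.58; W sinα = 75.3
Slice 4: Δl = 2.7/cos28.8° = 3.081 m; N'_4 = 291·cos28.8° − 19·3.081 = 196.5; c'Δl = 50.22; W sinα = 140.2
Slice 5: Δl = 2.3/cos39.1° = 2.964 m; N'_5 = 176·cos39.1° − 9·2.964 = 109.9; c'Δl = 48.31; W sinα = 111.0
Slice 6: Δl = 2.5/cos50.7° = 3.947 m; N'_6 = 81·cos50.7° − 8·3.947 = 19.7; c'Δl = 64.34; W sinα = 62.7
Σc'Δl = 293.0 kN/m; ΣN' = 995.2 kN/m; ΣW sinα = 481.7 kN/m
Resisting = 293.0 + 995.2·tan21.9° = 293.0 + 400.1 = 693.1 kN/m
FS = 693.1 / 481.7 = 1.439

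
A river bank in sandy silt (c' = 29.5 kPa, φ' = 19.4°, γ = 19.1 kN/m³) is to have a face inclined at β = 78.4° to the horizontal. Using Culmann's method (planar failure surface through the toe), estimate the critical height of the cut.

Culmann's analysis gives the critical failure plane at α_cr = (β + φ')/2 = (78.4 + 19.4)/2 = 48.9°, and the critical height
H_c = (4c'/γ) · sinβ cosφ' / [1 − cos(β − φ')]
    = (4·29.5/19.1) · sin78.4°·cos19.4° / [1 − cos(59.0°)]
    = 6.178 · 0.9796·0.9432 / [1 − 0.5150]
    = 6.178 · 0.9240 / 0.4850
    = 11.77 m

H_c = 11.77 m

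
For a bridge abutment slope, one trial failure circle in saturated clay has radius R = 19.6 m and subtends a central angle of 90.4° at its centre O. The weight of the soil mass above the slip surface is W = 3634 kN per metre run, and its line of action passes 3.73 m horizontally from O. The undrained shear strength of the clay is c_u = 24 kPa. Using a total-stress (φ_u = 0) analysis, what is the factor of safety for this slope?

FS = 1.07

Taking moments about the centre O, the resisting moment is provided by the undrained shear strength acting along the arc:
Arc length L_a = R·θ = 19.6·(90.4°·π/180) = 19.6·1.5778 = 30.92 m
M_R = c_u·L_a·R = 24·30.92·19.6 = 14546.9 kN·m/m
M_D = W·d = 3634·3.73 = 13554.8 kN·m/m
FS = M_R / M_D = 14546.9 / 13554.8 = 1.073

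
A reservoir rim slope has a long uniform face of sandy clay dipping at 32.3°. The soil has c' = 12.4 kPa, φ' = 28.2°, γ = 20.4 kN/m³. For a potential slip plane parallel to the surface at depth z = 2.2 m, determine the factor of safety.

For an infinite slope with a slip plane parallel to the surface (no pore pressure): FS = [c' + γz cos²β tanφ'] / [γz sinβ cosβ].
γz = 20.4·2.2 = 44.88 kN/m²
Numerator = 12.4 + 44.88·cos²32.3°·tan28.2° = 12.4 + 44.88·0.7145·0.5362 = 29.593 kPa
Denominator = 44.88·sin32.3°·cos32.3° = 44.88·0.5344·0.8453 = 20.271 kPa
FS = 29.593 / 20.271 = 1.460

FS = 1.46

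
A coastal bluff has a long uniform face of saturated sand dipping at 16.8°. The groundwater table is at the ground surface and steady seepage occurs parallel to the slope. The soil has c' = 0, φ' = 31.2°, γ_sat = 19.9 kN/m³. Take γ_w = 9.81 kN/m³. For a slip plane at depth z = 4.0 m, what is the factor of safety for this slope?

FS = 1.02

With seepage parallel to the slope and the water table at the surface, the effective normal stress on the slip plane uses the buoyant unit weight γ' = γ_sat − γ_w while the driving shear stress uses γ_sat:
FS = [c' + γ' z cos²β tanφ'] / [γ_sat z sinβ cosβ]
(For c' = 0 this reduces to FS = (γ'/γ_sat)·tanφ'/tanβ.)
γ' = 19.9 − 9.81 = 10.09 kN/m³
Numerator = 0.0 + 10.09·4.0·cos²16.8°·tan31.2° = 0.0 + 10.09·4.0·0.9165·0.6056 = 22.401 kPa
Denominator = 19.9·4.0·sin16.8°·cos16.8° = 19.9·4.0·0.2890·0.9573 = 22.025 kPa
FS = 22.401 / 22.025 = 1.017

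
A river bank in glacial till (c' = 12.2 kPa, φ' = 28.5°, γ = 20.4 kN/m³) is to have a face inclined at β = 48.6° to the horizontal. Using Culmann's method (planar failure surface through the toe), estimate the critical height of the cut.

H_c = 25.89 m

Culmann's analysis gives the critical failure plane at α_cr = (β + φ')/2 = (48.6 + 28.5)/2 = 38.5°, and the critical height
H_c = (4c'/γ) · sinβ cosφ' / [1 − cos(β − φ')]
    = (4·12.2/20.4) · sin48.6°·cos28.5° / [1 − cos(20.1°)]
    = 2.392 · 0.7501·0.8788 / [1 − 0.9391]
    = 2.392 · 0.6592 / 0.0609
    = 25.89 m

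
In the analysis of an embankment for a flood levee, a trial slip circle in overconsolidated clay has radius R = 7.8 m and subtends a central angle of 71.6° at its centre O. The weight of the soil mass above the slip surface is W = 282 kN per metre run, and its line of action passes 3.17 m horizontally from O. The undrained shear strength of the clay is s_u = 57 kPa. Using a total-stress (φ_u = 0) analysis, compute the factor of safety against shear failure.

FS = 4.85

Taking moments about the centre O, the resisting moment is provided by the undrained shear strength acting along the arc:
Arc length L_a = R·θ = 7.8·(71.6°·π/180) = 7.8·1.2497 = 9.75 m
M_R = s_u·L_a·R = 57·9.75·7.8 = 4333.7 kN·m/m
M_D = W·d = 282·3.17 = 893.9 kN·m/m
FS = M_R / M_D = 4333.7 / 893.9 = 4.848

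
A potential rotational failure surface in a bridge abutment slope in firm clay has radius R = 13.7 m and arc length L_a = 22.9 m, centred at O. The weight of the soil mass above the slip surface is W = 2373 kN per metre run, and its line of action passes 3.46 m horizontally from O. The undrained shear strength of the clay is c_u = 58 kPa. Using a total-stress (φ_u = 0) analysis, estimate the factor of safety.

Taking moments about the centre O, the resisting moment is provided by the undrained shear strength acting along the arc:
M_R = c_u·L_a·R = 58·22.90·13.7 = 18196.3 kN·m/m
M_D = W·d = 2373·3.46 = 8210.6 kN·m/m
FS = M_R / M_D = 18196.3 / 8210.6 = 2.216

FS = 2.22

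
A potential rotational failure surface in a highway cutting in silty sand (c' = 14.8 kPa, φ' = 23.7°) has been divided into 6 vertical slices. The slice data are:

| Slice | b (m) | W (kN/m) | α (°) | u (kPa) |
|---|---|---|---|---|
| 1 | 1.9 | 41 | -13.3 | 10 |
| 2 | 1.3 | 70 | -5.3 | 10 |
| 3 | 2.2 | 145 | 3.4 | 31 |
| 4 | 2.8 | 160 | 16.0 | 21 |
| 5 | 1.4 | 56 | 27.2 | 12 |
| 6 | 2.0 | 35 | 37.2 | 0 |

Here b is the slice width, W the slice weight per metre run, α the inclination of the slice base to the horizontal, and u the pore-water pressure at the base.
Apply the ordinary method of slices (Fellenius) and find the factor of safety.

Ordinary method of slices: FS = Σ[c'·Δl_i + (W_i cosα_i − u_i·Δl_i)·tanφ'] / Σ W_i sinα_i, with Δl_i = b_i / cosα_i.
Slice 1: Δl = 1.9/cos(-13.3°) = 1.952 m; N'_1 = 41·cos(-13.3°) − 10·1.952 = 20.4; c'Δl = 28.89; W sinα = -9.4
Slice 2: Δl = 1.3/cos(-5.3°) = 1.306 m; N'_2 = 70·cos(-5.3°) − 10·1.306 = 56.6; c'Δl = 19.32; W sinα = -6.5
Slice 3: Δl = 2.2/cos3.4° = 2.204 m; N'_3 = 145·cos3.4° − 31·2.204 = 76.4; c'Δl = 32.62; W sinα = 8.6
Slice 4: Δl = 2.8/cos16.0° = 2.913 m; N'_4 = 160·cos16.0° − 21·2.913 = 92.6; c'Δl = 43.11; W sinα = 44.1
Slice 5: Δl = 1.4/cos27.2° = 1.574 m; N'_5 = 56·cos27.2° − 12·1.574 = 30.9; c'Δl = 23.30; W sinα = 25.6
Slice 6: Δl = 2.0/cos37.2° = 2.511 m; N'_6 = 35·cos37.2° − 0·2.511 = 27.9; c'Δl = 37.16; W sinα = 21.2
Σc'Δl = 184.4 kN/m; ΣN' = 304.9 kN/m; ΣW sinα = 83.6 kN/m
Resisting = 184.4 + 304.9·tan23.7° = 184.4 + 133.8 = 318.2 kN/m
FS = 318.2 / 83.6 = 3.808

FS = 3.81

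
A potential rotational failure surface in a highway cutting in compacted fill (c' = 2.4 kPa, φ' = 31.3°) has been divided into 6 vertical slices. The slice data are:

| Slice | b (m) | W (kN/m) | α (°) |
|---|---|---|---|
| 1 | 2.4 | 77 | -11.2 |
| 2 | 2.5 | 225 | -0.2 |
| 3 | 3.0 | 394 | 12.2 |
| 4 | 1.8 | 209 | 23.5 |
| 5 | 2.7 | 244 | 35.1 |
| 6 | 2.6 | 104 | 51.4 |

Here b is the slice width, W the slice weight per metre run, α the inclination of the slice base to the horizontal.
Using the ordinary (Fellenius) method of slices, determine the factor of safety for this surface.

Ordinary method of slices: FS = Σ[c'·Δl_i + (W_i cosα_i)·tanφ'] / Σ W_i sinα_i, with Δl_i = b_i / cosα_i.
Slice 1: Δl = 2.4/cos(-11.2°) = 2.447 m; N'_1 = 77·cos(-11.2°) = 75.5; c'Δl = 5.87; W sinα = -15.0
Slice 2: Δl = 2.5/cos(-0.2°) = 2.500 m; N'_2 = 225·cos(-0.2°) = 225.0; c'Δl = 6.00; W sinα = -0.8
Slice 3: Δl = 3.0/cos12.2° = 3.069 m; N'_3 = 394·cos12.2° = 385.1; c'Δl = 7.37; W sinα = 83.3
Slice 4: Δl = 1.8/cos23.5° = 1.963 m; N'_4 = 209·cos23.5° = 191.7; c'Δl = 4.71; W sinα = 83.3
Slice 5: Δl = 2.7/cos35.1° = 3.300 m; N'_5 = 244·cos35.1° = 199.6; c'Δl = 7.92; W sinα = 140.3
Slice 6: Δl = 2.6/cos51.4° = 4.167 m; N'_6 = 104·cos51.4° = 64.9; c'Δl = 10.00; W sinα = 81.3
Σc'Δl = 41.9 kN/m; ΣN' = 1141.8 kN/m; ΣW sinα = 372.4 kN/m
Resisting = 41.9 + 1141.8·tan31.3° = 41.9 + 694.2 = 736.1 kN/m
FS = 736.1 / 372.4 = 1.976

FS = 1.98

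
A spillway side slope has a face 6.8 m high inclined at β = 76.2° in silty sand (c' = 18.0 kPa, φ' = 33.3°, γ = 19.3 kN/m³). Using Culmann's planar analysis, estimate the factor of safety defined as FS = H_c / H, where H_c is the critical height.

FS = 1.66

H_c = (4c'/γ) · sinβ cosφ' / [1 − cos(β − φ')]
    = (4·18.0/19.3) · sin76.2°·cos33.3° / [1 − cos42.9°]
    = 3.731 · 0.8117 / 0.2675 = 11.32 m
FS = H_c / H = 11.32 / 6.8 = 1.665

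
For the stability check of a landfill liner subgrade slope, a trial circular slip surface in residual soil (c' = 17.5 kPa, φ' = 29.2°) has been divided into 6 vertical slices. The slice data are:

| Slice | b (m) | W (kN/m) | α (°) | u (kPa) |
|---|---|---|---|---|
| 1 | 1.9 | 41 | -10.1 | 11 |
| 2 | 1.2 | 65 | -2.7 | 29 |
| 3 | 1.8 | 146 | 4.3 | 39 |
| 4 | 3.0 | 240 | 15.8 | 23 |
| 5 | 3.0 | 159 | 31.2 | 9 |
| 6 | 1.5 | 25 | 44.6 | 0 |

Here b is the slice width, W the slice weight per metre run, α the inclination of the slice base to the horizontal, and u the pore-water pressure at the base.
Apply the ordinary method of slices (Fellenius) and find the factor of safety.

FS = 2.81

Ordinary method of slices: FS = Σ[c'·Δl_i + (W_i cosα_i − u_i·Δl_i)·tanφ'] / Σ W_i sinα_i, with Δl_i = b_i / cosα_i.
Slice 1: Δl = 1.9/cos(-10.1°) = 1.930 m; N'_1 = 41·cos(-10.1°) − 11·1.930 = 19.1; c'Δl = 33.77; W sinα = -7.2
Slice 2: Δl = 1.2/cos(-2.7°) = 1.201 m; N'_2 = 65·cos(-2.7°) − 29·1.201 = 30.1; c'Δl = 21.02; W sinα = -3.1
Slice 3: Δl = 1.8/cos4.3° = 1.805 m; N'_3 = 146·cos4.3° − 39·1.805 = 75.2; c'Δl = 31.59; W sinα = 10.9
Slice 4: Δl = 3.0/cos15.8° = 3.118 m; N'_4 = 240·cos15.8° − 23·3.118 = 159.2; c'Δl = 54.56; W sinα = 65.3
Slice 5: Δl = 3.0/cos31.2° = 3.507 m; N'_5 = 159·cos31.2° − 9·3.507 = 104.4; c'Δl = 61.38; W sinα = 82.4
Slice 6: Δl = 1.5/cos44.6° = 2.107 m; N'_6 = 25·cos44.6° − 0·2.107 = 17.8; c'Δl = 36.87; W sinα = 17.6
Σc'Δl = 239.2 kN/m; ΣN' = 405.9 kN/m; ΣW sinα = 166.0 kN/m
Resisting = 239.2 + 405.9·tan29.2° = 239.2 + 226.8 = 466.0 kN/m
FS = 466.0 / 166.0 = 2.808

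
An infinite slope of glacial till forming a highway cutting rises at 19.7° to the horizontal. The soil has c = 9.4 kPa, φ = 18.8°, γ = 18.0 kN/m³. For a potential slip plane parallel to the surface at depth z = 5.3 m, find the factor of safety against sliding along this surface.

For an infinite slope with a slip plane parallel to the surface (no pore pressure): FS = [c + γz cos²β tanφ] / [γz sinβ cosβ].
γz = 18.0·5.3 = 95.40 kN/m²
Numerator = 9.4 + 95.40·cos²19.7°·tan18.8° = 9.4 + 95.40·0.8864·0.3404 = 38.186 kPa
Denominator = 95.40·sin19.7°·cos19.7° = 95.40·0.3371·0.9415 = 30.277 kPa
FS = 38.186 / 30.277 = 1.261

FS = 1.26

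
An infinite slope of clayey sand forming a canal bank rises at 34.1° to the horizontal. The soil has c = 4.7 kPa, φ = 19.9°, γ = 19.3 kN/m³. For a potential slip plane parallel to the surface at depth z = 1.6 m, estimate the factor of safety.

For an infinite slope with a slip plane parallel to the surface (no pore pressure): FS = [c + γz cos²β tanφ] / [γz sinβ cosβ].
γz = 19.3·1.6 = 30.88 kN/m²
Numerator = 4.7 + 30.88·cos²34.1°·tan19.9° = 4.7 + 30.88·0.6857·0.3620 = 12.365 kPa
Denominator = 30.88·sin34.1°·cos34.1° = 30.88·0.5606·0.8281 = 14.336 kPa
FS = 12.365 / 14.336 = 0.863

FS = 0.86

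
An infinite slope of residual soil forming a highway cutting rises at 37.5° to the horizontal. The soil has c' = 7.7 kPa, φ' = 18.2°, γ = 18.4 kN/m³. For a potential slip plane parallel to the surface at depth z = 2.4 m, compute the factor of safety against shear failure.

For an infinite slope with a slip plane parallel to the surface (no pore pressure): FS = [c' + γz cos²β tanφ'] / [γz sinβ cosβ].
γz = 18.4·2.4 = 44.16 kN/m²
Numerator = 7.7 + 44.16·cos²37.5°·tan18.2° = 7.7 + 44.16·0.6294·0.3288 = 16.838 kPa
Denominator = 44.16·sin37.5°·cos37.5° = 44.16·0.6088·0.7934 = 21.328 kPa
FS = 16.838 / 21.328 = 0.790

FS = 0.79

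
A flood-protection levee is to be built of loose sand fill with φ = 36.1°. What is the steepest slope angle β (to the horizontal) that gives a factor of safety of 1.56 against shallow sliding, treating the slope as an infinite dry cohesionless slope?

β = 25.1°

For an infinite dry cohesionless slope FS = tanφ/tanβ, so tanβ = tanφ / FS.
tanβ = tan36.1° / 1.56 = 0.7292 / 1.56 = 0.4674
β = arctan(0.4674) = 25.05°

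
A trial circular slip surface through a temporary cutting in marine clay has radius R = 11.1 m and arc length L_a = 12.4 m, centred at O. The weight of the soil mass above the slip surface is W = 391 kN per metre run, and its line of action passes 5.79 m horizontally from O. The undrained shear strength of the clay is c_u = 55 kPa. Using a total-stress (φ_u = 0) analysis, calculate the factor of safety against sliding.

FS = 3.34

Taking moments about the centre O, the resisting moment is provided by the undrained shear strength acting along the arc:
M_R = c_u·L_a·R = 55·12.40·11.1 = 7570.2 kN·m/m
M_D = W·d = 391·5.79 = 2263.9 kN·m/m
FS = M_R / M_D = 7570.2 / 2263.9 = 3.344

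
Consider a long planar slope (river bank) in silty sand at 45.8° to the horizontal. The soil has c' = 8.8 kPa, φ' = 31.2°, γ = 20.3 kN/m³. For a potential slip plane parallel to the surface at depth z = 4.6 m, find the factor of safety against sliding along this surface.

For an infinite slope with a slip plane parallel to the surface (no pore pressure): FS = [c' + γz cos²β tanφ'] / [γz sinβ cosβ].
γz = 20.3·4.6 = 93.38 kN/m²
Numerator = 8.8 + 93.38·cos²45.8°·tan31.2° = 8.8 + 93.38·0.4860·0.6056 = 36.287 kPa
Denominator = 93.38·sin45.8°·cos45.8° = 93.38·0.7169·0.6972 = 46.672 kPa
FS = 36.287 / 46.672 = 0.777

FS = 0.78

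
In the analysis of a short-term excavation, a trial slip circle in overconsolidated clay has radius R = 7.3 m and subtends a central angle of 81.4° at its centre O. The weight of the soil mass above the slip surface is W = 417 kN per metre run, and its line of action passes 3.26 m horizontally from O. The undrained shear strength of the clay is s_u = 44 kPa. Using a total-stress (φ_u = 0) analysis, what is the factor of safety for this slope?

FS = 2.45

Taking moments about the centre O, the resisting moment is provided by the undrained shear strength acting along the arc:
Arc length L_a = R·θ = 7.3·(81.4°·π/180) = 7.3·1.4207 = 10.37 m
M_R = s_u·L_a·R = 44·10.37·7.3 = 3331.2 kN·m/m
M_D = W·d = 417·3.26 = 1359.4 kN·m/m
FS = M_R / M_D = 3331.2 / 1359.4 = 2.450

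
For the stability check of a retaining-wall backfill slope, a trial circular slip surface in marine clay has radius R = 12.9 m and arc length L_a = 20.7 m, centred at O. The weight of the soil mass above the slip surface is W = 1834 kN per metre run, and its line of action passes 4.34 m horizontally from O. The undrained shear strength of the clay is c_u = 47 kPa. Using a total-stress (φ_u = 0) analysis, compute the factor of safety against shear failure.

FS = 1.58

Taking moments about the centre O, the resisting moment is provided by the undrained shear strength acting along the arc:
M_R = c_u·L_a·R = 47·20.70·12.9 = 12550.4 kN·m/m
M_D = W·d = 1834·4.34 = 7959.6 kN·m/m
FS = M_R / M_D = 12550.4 / 7959.6 = 1.577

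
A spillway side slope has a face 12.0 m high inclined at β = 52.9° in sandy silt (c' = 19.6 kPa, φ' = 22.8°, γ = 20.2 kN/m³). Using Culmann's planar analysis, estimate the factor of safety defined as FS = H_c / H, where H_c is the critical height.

FS = 1.76

H_c = (4c'/γ) · sinβ cosφ' / [1 − cos(β − φ')]
    = (4·19.6/20.2) · sin52.9°·cos22.8° / [1 − cos30.1°]
    = 3.881 · 0.7353 / 0.1348 = 21.16 m
FS = H_c / H = 21.16 / 12.0 = 1.764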